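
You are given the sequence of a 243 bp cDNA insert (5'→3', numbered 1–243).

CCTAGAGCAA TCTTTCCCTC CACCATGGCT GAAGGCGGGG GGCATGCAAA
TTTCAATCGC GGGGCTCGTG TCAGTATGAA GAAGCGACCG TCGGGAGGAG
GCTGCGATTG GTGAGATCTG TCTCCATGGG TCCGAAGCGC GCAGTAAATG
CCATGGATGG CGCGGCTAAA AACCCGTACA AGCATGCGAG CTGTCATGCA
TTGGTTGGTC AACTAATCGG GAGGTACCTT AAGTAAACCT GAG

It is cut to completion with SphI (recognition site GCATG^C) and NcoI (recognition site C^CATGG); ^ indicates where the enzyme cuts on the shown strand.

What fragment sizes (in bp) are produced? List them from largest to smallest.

SphI sites (GCATGC) start at positions 42, 182.
SphI cuts after base 5 of each site (before the last base), so after positions 46, 186.
NcoI sites (CCATGG) start at positions 23, 124, 151.
NcoI cuts after the first base of each site, so after positions 23, 124, 151.
Combined cut positions: 23, 46, 124, 151, 186.
Linear molecule, 5 cuts → 6 fragments:
  1–23 → 23 bp
  24–46 → 23 bp
  47–124 → 78 bp
  125–151 → 27 bp
  152–186 → 35 bp
  187–243 → 57 bp
Sorted largest to smallest: 78, 57, 35, 27, 23, 23 bp.

78, 57, 35, 27, 23, 23 bp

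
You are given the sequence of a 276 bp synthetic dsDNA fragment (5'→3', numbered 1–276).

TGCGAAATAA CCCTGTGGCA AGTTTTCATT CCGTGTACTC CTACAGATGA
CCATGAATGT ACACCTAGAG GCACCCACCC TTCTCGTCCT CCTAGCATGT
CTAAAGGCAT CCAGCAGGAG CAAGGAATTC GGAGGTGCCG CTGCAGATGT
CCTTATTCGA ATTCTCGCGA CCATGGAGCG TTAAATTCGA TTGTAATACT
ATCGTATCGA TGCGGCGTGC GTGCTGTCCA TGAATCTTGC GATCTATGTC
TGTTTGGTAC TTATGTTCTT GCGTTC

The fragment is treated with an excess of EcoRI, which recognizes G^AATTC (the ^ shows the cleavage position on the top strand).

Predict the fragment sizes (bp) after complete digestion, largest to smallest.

EcoRI sites (GAATTC) start at positions 125, 159.
EcoRI cuts after the first base of each site, so after positions 125, 159.
Linear molecule, 2 cuts → 3 fragments:
  1–125 → 125 bp
  126–159 → 34 bp
  160–276 → 117 bp
Sorted largest to smallest: 125, 117, 34 bp.

125, 117, 34 bp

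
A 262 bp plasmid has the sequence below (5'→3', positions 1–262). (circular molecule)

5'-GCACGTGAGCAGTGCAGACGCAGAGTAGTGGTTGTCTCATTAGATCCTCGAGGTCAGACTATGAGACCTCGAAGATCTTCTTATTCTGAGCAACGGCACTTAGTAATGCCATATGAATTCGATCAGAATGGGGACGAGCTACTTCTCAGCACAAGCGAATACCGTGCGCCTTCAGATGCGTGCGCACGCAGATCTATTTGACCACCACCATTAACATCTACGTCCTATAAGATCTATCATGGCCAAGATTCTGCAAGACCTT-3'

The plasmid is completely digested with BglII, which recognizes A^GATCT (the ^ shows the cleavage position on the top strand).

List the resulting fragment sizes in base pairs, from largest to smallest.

BglII sites (AGATCT) start at positions 73, 190, 230.
BglII cuts after the first base of each site, so after positions 73, 190, 230.
Circular molecule, 3 cuts → 3 fragments:
  74–190 → 117 bp
  191–230 → 40 bp
  231–262 then 1–73 → 32 + 73 = 105 bp
Sorted largest to smallest: 117, 105, 40 bp.

117, 105, 40 bp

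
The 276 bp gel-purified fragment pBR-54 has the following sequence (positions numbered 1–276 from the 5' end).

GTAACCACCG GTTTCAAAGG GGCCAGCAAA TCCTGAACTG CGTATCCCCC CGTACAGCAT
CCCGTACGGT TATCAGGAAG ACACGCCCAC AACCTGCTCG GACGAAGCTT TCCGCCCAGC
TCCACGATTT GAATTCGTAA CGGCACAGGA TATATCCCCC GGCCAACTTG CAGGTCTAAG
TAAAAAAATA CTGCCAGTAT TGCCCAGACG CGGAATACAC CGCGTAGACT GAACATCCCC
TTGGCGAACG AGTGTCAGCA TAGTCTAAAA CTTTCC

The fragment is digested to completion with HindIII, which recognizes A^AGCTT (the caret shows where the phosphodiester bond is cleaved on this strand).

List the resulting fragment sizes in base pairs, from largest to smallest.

The HindIII site (AAGCTT) starts at position 105.
HindIII cuts after the first base of each site, so after position 105.
Linear molecule, 1 cut → 2 fragments:
  1–105 → 105 bp
  106–276 → 171 bp
Sorted largest to smallest: 171, 105 bp.

171, 105 bp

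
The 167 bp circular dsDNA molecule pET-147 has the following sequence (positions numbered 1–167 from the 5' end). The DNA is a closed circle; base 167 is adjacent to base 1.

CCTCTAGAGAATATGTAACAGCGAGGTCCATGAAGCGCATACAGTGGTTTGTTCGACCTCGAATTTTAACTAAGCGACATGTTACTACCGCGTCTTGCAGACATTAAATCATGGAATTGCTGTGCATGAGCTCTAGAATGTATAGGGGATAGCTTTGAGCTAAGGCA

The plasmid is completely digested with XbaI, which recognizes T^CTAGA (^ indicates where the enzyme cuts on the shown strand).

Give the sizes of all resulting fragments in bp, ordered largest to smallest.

129, 38 bp

XbaI sites (TCTAGA) start at positions 3, 132.
XbaI cuts after the first base of each site, so after positions 3, 132.
Circular molecule, 2 cuts → 2 fragments:
  4–132 → 129 bp
  133–167 then 1–3 → 35 + 3 = 38 bp
Sorted largest to smallest: 129, 38 bp.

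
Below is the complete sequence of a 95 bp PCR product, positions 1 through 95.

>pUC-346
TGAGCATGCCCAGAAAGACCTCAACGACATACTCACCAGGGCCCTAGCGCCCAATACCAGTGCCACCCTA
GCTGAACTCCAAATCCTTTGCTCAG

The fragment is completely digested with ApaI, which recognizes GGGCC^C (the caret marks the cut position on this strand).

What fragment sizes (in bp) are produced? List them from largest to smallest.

The ApaI site (GGGCCC) starts at position 39.
ApaI cuts after base 5 of each site (before the last base), so after position 43.
Linear molecule, 1 cut → 2 fragments:
  1–43 → 43 bp
  44–95 → 52 bp
Sorted largest to smallest: 52, 43 bp.

52, 43 bp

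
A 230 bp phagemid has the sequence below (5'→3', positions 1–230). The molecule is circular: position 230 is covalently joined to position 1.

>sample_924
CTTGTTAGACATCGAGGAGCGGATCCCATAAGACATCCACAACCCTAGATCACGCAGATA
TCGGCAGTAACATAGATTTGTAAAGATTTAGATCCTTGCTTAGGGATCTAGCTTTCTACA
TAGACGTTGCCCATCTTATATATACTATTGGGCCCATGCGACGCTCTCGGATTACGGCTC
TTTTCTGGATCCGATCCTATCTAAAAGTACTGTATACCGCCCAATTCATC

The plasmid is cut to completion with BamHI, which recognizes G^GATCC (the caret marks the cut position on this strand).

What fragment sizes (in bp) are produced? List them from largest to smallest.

BamHI sites (GGATCC) start at positions 21, 187.
BamHI cuts after the first base of each site, so after positions 21, 187.
Circular molecule, 2 cuts → 2 fragments:
  22–187 → 166 bp
  188–230 then 1–21 → 43 + 21 = 64 bp
Sorted largest to smallest: 166, 64 bp.

166, 64 bp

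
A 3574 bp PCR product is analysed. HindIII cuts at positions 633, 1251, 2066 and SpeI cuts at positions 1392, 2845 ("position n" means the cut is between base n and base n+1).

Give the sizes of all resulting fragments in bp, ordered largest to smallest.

779, 729, 674, 633, 618, 141 bp

Combined cut positions (sorted): 633, 1251, 1392, 2066, 2845.
Linear molecule, 5 cuts → 6 fragments:
  633 − 0 = 633 bp
  1251 − 633 = 618 bp
  1392 − 1251 = 141 bp
  2066 − 1392 = 674 bp
  2845 − 2066 = 779 bp
  3574 − 2845 = 729 bp
Sorted largest to smallest: 779, 729, 674, 633, 618, 141 bp.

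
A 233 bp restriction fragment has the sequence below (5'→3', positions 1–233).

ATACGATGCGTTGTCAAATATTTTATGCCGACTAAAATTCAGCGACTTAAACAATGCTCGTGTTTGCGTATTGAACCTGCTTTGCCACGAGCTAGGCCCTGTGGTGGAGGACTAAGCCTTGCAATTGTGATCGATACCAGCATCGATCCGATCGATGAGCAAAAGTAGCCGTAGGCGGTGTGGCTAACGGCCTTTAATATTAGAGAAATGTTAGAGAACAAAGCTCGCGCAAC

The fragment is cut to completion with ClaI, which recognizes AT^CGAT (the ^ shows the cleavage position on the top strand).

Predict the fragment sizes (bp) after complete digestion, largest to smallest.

ClaI sites (ATCGAT) start at positions 130, 142, 151.
ClaI cuts after base 2 of each site, so after positions 131, 143, 152.
Linear molecule, 3 cuts → 4 fragments:
  1–131 → 131 bp
  132–143 → 12 bp
  144–152 → 9 bp
  153–233 → 81 bp
Sorted largest to smallest: 131, 81, 12, 9 bp.

131, 81, 12, 9 bp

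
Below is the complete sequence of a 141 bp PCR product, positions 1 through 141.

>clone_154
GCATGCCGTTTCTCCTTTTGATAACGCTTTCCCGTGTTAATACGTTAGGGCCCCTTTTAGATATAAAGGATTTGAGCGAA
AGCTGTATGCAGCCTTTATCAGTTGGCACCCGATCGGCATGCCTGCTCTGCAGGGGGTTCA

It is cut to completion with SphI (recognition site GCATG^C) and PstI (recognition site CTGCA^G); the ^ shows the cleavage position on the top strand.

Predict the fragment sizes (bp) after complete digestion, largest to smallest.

116, 11, 9, 5 bp

SphI sites (GCATGC) start at positions 1, 117.
SphI cuts after base 5 of each site (before the last base), so after positions 5, 121.
The PstI site (CTGCAG) starts at position 128.
PstI cuts after base 5 of each site (before the last base), so after position 132.
Combined cut positions: 5, 121, 132.
Linear molecule, 3 cuts → 4 fragments:
  1–5 → 5 bp
  6–121 → 116 bp
  122–132 → 11 bp
  133–141 → 9 bp
Sorted largest to smallest: 116, 11, 9, 5 bp.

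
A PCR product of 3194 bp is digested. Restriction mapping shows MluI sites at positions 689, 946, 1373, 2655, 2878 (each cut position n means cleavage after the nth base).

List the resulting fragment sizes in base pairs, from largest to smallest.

1282, 689, 427, 316, 257, 223 bp

Linear molecule, 5 cuts → 6 fragments:
  689 − 0 = 689 bp
  946 − 689 = 257 bp
  1373 − 946 = 427 bp
  2655 − 1373 = 1282 bp
  2878 − 2655 = 223 bp
  3194 − 2878 = 316 bp
Sorted largest to smallest: 1282, 689, 427, 316, 257, 223 bp.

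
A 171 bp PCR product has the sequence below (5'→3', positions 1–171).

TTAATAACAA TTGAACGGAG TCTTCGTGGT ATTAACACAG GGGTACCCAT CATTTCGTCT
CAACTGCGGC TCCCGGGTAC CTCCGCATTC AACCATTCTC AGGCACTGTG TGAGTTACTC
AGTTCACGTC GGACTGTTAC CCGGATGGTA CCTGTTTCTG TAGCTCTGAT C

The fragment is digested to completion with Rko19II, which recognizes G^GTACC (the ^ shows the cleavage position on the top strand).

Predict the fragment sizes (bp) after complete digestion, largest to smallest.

Rko19II sites (GGTACC) start at positions 42, 76, 147.
Rko19II cuts after the first base of each site, so after positions 42, 76, 147.
Linear molecule, 3 cuts → 4 fragments:
  1–42 → 42 bp
  43–76 → 34 bp
  77–147 → 71 bp
  148–171 → 24 bp
Sorted largest to smallest: 71, 42, 34, 24 bp.

71, 42, 34, 24 bp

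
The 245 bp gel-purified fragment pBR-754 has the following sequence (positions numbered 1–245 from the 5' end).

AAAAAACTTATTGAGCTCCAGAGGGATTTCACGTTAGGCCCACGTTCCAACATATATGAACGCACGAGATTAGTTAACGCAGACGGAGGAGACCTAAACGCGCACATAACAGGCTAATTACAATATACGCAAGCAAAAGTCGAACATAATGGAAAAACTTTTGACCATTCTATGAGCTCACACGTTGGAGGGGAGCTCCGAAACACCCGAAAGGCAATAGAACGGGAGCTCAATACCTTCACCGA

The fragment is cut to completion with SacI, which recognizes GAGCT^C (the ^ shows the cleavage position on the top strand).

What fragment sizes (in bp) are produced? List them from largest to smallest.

SacI sites (GAGCTC) start at positions 13, 174, 193, 226.
SacI cuts after base 5 of each site (before the last base), so after positions 17, 178, 197, 230.
Linear molecule, 4 cuts → 5 fragments:
  1–17 → 17 bp
  18–178 → 161 bp
  179–197 → 19 bp
  198–230 → 33 bp
  231–245 → 15 bp
Sorted largest to smallest: 161, 33, 19, 17, 15 bp.

161, 33, 19, 17, 15 bp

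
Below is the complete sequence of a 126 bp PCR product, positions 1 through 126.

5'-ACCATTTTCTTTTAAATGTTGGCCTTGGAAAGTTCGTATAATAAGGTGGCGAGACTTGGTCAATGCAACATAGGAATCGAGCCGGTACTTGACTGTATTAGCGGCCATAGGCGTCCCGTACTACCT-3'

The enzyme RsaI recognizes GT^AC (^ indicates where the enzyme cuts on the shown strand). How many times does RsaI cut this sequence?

GTAC occurs starting at positions 85, 118.
RsaI cuts at 2 sites.

2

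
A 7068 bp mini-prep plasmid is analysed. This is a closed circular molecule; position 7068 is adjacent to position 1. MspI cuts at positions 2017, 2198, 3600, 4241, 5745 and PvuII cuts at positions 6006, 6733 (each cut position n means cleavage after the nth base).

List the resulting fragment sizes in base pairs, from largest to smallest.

2352, 1504, 1402, 727, 641, 261, 181 bp

Combined cut positions (sorted): 2017, 2198, 3600, 4241, 5745, 6006, 6733.
Circular molecule, 7 cuts → 7 fragments:
  2198 − 2017 = 181 bp
  3600 − 2198 = 1402 bp
  4241 − 3600 = 641 bp
  5745 − 4241 = 1504 bp
  6006 − 5745 = 261 bp
  6733 − 6006 = 727 bp
  wrap: 7068 − 6733 + 2017 = 2352 bp
Sorted largest to smallest: 2352, 1504, 1402, 727, 641, 261, 181 bp.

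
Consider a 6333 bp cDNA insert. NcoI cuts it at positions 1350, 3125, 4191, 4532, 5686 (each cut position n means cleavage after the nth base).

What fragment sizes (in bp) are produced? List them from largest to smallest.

1775, 1350, 1154, 1066, 647, 341 bp

Linear molecule, 5 cuts → 6 fragments:
  1350 − 0 = 1350 bp
  3125 − 1350 = 1775 bp
  4191 − 3125 = 1066 bp
  4532 − 4191 = 341 bp
  5686 − 4532 = 1154 bp
  6333 − 5686 = 647 bp
Sorted largest to smallest: 1775, 1350, 1154, 1066, 647, 341 bp.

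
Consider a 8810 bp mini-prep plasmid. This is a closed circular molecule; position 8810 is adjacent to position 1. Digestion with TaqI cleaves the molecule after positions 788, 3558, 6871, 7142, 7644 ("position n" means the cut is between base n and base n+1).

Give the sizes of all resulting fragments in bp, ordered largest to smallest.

Circular molecule, 5 cuts → 5 fragments:
  3558 − 788 = 2770 bp
  6871 − 3558 = 3313 bp
  7142 − 6871 = 271 bp
  7644 − 7142 = 502 bp
  wrap: 8810 − 7644 + 788 = 1954 bp
Sorted largest to smallest: 3313, 2770, 1954, 502, 271 bp.

3313, 2770, 1954, 502, 271 bp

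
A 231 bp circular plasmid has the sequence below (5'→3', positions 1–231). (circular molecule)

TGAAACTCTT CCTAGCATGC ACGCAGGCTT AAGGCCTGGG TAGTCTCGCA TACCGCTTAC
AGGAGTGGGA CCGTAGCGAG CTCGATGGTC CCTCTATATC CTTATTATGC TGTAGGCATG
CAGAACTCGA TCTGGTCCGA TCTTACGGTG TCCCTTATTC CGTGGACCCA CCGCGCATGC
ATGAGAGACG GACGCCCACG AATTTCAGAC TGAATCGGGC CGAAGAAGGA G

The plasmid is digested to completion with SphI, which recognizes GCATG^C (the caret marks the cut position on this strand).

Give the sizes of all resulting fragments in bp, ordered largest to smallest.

SphI sites (GCATGC) start at positions 15, 116, 175.
SphI cuts after base 5 of each site (before the last base), so after positions 19, 120, 179.
Circular molecule, 3 cuts → 3 fragments:
  20–120 → 101 bp
  121–179 → 59 bp
  180–231 then 1–19 → 52 + 19 = 71 bp
Sorted largest to smallest: 101, 71, 59 bp.

101, 71, 59 bp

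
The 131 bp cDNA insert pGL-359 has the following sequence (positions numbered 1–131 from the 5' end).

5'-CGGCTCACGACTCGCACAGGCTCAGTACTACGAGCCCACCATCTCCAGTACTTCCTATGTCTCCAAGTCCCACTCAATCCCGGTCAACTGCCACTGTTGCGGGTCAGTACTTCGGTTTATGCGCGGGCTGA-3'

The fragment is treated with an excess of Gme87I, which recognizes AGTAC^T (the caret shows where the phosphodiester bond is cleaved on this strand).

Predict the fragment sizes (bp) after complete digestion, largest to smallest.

Gme87I sites (AGTACT) start at positions 24, 47, 106.
Gme87I cuts after base 5 of each site (before the last base), so after positions 28, 51, 110.
Linear molecule, 3 cuts → 4 fragments:
  1–28 → 28 bp
  29–51 → 23 bp
  52–110 → 59 bp
  111–131 → 21 bp
Sorted largest to smallest: 59, 28, 23, 21 bp.

59, 28, 23, 21 bp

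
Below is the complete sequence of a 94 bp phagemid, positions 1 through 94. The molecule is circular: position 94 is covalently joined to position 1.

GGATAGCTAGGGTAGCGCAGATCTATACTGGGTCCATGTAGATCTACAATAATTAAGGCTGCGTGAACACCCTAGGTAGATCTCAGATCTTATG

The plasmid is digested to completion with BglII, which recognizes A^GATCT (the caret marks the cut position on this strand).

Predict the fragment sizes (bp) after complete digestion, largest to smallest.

BglII sites (AGATCT) start at positions 19, 40, 78, 85.
BglII cuts after the first base of each site, so after positions 19, 40, 78, 85.
Circular molecule, 4 cuts → 4 fragments:
  20–40 → 21 bp
  41–78 → 38 bp
  79–85 → 7 bp
  86–94 then 1–19 → 9 + 19 = 28 bp
Sorted largest to smallest: 38, 28, 21, 7 bp.

38, 28, 21, 7 bp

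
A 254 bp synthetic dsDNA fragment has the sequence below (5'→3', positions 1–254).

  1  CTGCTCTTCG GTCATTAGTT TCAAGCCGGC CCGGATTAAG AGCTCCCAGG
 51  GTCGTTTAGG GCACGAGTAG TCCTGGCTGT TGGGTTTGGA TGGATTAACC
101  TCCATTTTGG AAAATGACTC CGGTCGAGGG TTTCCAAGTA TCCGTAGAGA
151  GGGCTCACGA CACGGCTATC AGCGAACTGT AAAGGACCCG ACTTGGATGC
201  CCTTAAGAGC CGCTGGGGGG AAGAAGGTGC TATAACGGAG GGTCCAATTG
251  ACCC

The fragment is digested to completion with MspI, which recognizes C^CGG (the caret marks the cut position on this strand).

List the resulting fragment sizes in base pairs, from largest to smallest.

MspI sites (CCGG) start at positions 26, 31, 120.
MspI cuts after the first base of each site, so after positions 26, 31, 120.
Linear molecule, 3 cuts → 4 fragments:
  1–26 → 26 bp
  27–31 → 5 bp
  32–120 → 89 bp
  121–254 → 134 bp
Sorted largest to smallest: 134, 89, 26, 5 bp.

134, 89, 26, 5 bp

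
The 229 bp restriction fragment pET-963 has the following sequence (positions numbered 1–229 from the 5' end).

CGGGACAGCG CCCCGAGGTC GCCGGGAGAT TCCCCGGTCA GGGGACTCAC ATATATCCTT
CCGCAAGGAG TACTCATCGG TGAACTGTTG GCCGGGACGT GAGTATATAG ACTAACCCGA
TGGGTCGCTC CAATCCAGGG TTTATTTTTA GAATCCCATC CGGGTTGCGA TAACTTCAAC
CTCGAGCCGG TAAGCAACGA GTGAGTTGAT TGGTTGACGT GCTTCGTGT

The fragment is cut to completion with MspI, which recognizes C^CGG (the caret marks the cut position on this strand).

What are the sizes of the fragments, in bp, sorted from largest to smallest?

MspI sites (CCGG) start at positions 22, 34, 92, 160, 187.
MspI cuts after the first base of each site, so after positions 22, 34, 92, 160, 187.
Linear molecule, 5 cuts → 6 fragments:
  1–22 → 22 bp
  23–34 → 12 bp
  35–92 → 58 bp
  93–160 → 68 bp
  161–187 → 27 bp
  188–229 → 42 bp
Sorted largest to smallest: 68, 58, 42, 27, 22, 12 bp.

68, 58, 42, 27, 22, 12 bp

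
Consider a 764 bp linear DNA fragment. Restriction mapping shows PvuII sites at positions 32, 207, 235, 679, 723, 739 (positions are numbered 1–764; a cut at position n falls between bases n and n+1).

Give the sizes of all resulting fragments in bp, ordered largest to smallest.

Linear molecule, 6 cuts → 7 fragments:
  32 − 0 = 32 bp
  207 − 32 = 175 bp
  235 − 207 = 28 bp
  679 − 235 = 444 bp
  723 − 679 = 44 bp
  739 − 723 = 16 bp
  764 − 739 = 25 bp
Sorted largest to smallest: 444, 175, 44, 32, 28, 25, 16 bp.

444, 175, 44, 32, 28, 25, 16 bp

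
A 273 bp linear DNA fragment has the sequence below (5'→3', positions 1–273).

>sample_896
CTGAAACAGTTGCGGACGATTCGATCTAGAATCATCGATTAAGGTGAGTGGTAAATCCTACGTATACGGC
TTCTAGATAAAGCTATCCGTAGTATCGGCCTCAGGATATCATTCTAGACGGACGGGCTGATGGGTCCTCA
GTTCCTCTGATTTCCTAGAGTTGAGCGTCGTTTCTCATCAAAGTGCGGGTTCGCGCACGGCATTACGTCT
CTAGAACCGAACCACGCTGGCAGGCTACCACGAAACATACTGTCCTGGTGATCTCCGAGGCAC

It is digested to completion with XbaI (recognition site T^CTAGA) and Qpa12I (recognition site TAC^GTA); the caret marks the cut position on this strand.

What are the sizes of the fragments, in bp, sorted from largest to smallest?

97, 63, 41, 36, 25, 11 bp

XbaI sites (TCTAGA) start at positions 25, 72, 113, 210.
XbaI cuts after the first base of each site, so after positions 25, 72, 113, 210.
The Qpa12I site (TACGTA) starts at position 59.
Qpa12I cuts after base 3 of each site, so after position 61.
Combined cut positions: 25, 61, 72, 113, 210.
Linear molecule, 5 cuts → 6 fragments:
  1–25 → 25 bp
  26–61 → 36 bp
  62–72 → 11 bp
  73–113 → 41 bp
  114–210 → 97 bp
  211–273 → 63 bp
Sorted largest to smallest: 97, 63, 41, 36, 25, 11 bp.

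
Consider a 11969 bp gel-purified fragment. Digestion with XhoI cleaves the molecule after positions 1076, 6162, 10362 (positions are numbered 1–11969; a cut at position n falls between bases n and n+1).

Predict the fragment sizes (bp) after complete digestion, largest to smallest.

Linear molecule, 3 cuts → 4 fragments:
  1076 − 0 = 1076 bp
  6162 − 1076 = 5086 bp
  10362 − 6162 = 4200 bp
  11969 − 10362 = 1607 bp
Sorted largest to smallest: 5086, 4200, 1607, 1076 bp.

5086, 4200, 1607, 1076 bp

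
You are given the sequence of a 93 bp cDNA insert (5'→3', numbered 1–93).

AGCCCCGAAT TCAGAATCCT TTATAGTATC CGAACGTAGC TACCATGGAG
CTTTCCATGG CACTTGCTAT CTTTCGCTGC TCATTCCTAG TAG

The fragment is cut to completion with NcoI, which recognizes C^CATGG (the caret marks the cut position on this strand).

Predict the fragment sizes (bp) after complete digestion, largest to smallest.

NcoI sites (CCATGG) start at positions 43, 55.
NcoI cuts after the first base of each site, so after positions 43, 55.
Linear molecule, 2 cuts → 3 fragments:
  1–43 → 43 bp
  44–55 → 12 bp
  56–93 → 38 bp
Sorted largest to smallest: 43, 38, 12 bp.

43, 38, 12 bp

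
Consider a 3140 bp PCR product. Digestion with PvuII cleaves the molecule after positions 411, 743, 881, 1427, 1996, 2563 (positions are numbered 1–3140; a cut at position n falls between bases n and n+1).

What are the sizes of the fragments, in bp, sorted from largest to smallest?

577, 569, 567, 546, 411, 332, 138 bp

Linear molecule, 6 cuts → 7 fragments:
  411 − 0 = 411 bp
  743 − 411 = 332 bp
  881 − 743 = 138 bp
  1427 − 881 = 546 bp
  1996 − 1427 = 569 bp
  2563 − 1996 = 567 bp
  3140 − 2563 = 577 bp
Sorted largest to smallest: 577, 569, 567, 546, 411, 332, 138 bp.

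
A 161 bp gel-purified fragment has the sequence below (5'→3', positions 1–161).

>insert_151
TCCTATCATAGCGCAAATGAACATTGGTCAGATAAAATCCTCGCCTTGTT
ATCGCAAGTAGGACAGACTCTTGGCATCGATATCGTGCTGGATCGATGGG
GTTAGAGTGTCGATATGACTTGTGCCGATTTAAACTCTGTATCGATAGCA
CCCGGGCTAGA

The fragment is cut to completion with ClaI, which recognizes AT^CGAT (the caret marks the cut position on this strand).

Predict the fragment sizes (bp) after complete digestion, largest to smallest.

ClaI sites (ATCGAT) start at positions 76, 92, 141.
ClaI cuts after base 2 of each site, so after positions 77, 93, 142.
Linear molecule, 3 cuts → 4 fragments:
  1–77 → 77 bp
  78–93 → 16 bp
  94–142 → 49 bp
  143–161 → 19 bp
Sorted largest to smallest: 77, 49, 19, 16 bp.

77, 49, 19, 16 bp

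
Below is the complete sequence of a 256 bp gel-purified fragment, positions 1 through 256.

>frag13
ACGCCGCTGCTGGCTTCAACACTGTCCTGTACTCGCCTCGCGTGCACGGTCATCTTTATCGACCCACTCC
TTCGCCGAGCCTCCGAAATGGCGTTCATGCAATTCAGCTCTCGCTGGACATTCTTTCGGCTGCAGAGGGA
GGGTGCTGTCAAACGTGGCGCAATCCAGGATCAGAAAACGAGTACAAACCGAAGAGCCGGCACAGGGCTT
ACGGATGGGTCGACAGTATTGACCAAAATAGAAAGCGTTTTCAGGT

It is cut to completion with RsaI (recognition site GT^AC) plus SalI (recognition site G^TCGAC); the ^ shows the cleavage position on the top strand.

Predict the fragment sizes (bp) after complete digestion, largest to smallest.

RsaI sites (GTAC) start at positions 29, 182.
RsaI cuts after base 2 of each site, so after positions 30, 183.
The SalI site (GTCGAC) starts at position 219.
SalI cuts after the first base of each site, so after position 219.
Combined cut positions: 30, 183, 219.
Linear molecule, 3 cuts → 4 fragments:
  1–30 → 30 bp
  31–183 → 153 bp
  184–219 → 36 bp
  220–256 → 37 bp
Sorted largest to smallest: 153, 37, 36, 30 bp.

153, 37, 36, 30 bp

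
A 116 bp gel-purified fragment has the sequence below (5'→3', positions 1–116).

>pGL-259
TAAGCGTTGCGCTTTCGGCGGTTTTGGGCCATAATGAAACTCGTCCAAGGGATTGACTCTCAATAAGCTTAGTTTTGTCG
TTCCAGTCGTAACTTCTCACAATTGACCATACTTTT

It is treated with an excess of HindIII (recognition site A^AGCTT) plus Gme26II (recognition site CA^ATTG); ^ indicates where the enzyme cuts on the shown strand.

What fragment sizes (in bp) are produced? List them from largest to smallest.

65, 36, 15 bp

The HindIII site (AAGCTT) starts at position 65.
HindIII cuts after the first base of each site, so after position 65.
The Gme26II site (CAATTG) starts at position 100.
Gme26II cuts after base 2 of each site, so after position 101.
Combined cut positions: 65, 101.
Linear molecule, 2 cuts → 3 fragments:
  1–65 → 65 bp
  66–101 → 36 bp
  102–116 → 15 bp
Sorted largest to smallest: 65, 36, 15 bp.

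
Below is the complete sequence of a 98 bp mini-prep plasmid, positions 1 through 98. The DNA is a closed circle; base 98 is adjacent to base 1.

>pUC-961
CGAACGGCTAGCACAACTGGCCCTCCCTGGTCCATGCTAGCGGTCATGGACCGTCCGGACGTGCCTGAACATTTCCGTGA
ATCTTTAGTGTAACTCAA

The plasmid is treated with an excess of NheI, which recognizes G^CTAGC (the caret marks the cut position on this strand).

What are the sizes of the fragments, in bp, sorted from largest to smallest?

69, 29 bp

NheI sites (GCTAGC) start at positions 7, 36.
NheI cuts after the first base of each site, so after positions 7, 36.
Circular molecule, 2 cuts → 2 fragments:
  8–36 → 29 bp
  37–98 then 1–7 → 62 + 7 = 69 bp
Sorted largest to smallest: 69, 29 bp.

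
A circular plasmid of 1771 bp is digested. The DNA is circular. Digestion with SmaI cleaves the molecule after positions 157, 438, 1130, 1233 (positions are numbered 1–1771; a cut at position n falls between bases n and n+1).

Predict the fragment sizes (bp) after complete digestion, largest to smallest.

695, 692, 281, 103 bp

Circular molecule, 4 cuts → 4 fragments:
  438 − 157 = 281 bp
  1130 − 438 = 692 bp
  1233 − 1130 = 103 bp
  wrap: 1771 − 1233 + 157 = 695 bp
Sorted largest to smallest: 695, 692, 281, 103 bp.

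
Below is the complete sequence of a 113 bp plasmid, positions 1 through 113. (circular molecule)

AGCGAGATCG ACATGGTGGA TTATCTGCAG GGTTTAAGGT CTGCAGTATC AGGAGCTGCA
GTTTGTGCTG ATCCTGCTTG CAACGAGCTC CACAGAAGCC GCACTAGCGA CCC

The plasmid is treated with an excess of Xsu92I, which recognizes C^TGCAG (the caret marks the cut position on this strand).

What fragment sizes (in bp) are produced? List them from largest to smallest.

Xsu92I sites (CTGCAG) start at positions 25, 41, 56.
Xsu92I cuts after the first base of each site, so after positions 25, 41, 56.
Circular molecule, 3 cuts → 3 fragments:
  26–41 → 16 bp
  42–56 → 15 bp
  57–113 then 1–25 → 57 + 25 = 82 bp
Sorted largest to smallest: 82, 16, 15 bp.

82, 16, 15 bp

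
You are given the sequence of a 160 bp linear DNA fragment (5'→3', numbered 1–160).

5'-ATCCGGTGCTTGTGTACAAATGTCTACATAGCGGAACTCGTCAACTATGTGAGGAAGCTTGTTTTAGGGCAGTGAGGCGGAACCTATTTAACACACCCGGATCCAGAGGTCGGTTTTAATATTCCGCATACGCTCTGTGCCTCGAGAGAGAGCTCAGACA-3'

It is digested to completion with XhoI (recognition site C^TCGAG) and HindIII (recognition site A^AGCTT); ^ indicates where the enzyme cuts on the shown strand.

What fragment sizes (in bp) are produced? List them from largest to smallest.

The XhoI site (CTCGAG) starts at position 141.
XhoI cuts after the first base of each site, so after position 141.
The HindIII site (AAGCTT) starts at position 55.
HindIII cuts after the first base of each site, so after position 55.
Combined cut positions: 55, 141.
Linear molecule, 2 cuts → 3 fragments:
  1–55 → 55 bp
  56–141 → 86 bp
  142–160 → 19 bp
Sorted largest to smallest: 86, 55, 19 bp.

86, 55, 19 bp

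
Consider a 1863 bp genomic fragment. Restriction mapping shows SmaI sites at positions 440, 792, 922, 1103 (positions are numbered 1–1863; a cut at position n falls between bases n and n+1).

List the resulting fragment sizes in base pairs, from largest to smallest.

Linear molecule, 4 cuts → 5 fragments:
  440 − 0 = 440 bp
  792 − 440 = 352 bp
  922 − 792 = 130 bp
  1103 − 922 = 181 bp
  1863 − 1103 = 760 bp
Sorted largest to smallest: 760, 440, 352, 181, 130 bp.

760, 440, 352, 181, 130 bp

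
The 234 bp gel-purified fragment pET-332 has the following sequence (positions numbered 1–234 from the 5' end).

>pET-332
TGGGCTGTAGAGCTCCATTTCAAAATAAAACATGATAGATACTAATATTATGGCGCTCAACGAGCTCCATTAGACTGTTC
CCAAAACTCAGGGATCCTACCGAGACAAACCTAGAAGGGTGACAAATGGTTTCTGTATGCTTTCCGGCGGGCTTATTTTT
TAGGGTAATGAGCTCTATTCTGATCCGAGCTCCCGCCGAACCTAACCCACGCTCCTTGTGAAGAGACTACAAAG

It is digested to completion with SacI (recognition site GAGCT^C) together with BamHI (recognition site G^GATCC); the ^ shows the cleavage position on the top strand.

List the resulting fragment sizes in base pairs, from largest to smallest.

82, 52, 43, 26, 17, 14 bp

SacI sites (GAGCTC) start at positions 10, 62, 170, 187.
SacI cuts after base 5 of each site (before the last base), so after positions 14, 66, 174, 191.
The BamHI site (GGATCC) starts at position 92.
BamHI cuts after the first base of each site, so after position 92.
Combined cut positions: 14, 66, 92, 174, 191.
Linear molecule, 5 cuts → 6 fragments:
  1–14 → 14 bp
  15–66 → 52 bp
  67–92 → 26 bp
  93–174 → 82 bp
  175–191 → 17 bp
  192–234 → 43 bp
Sorted largest to smallest: 82, 52, 43, 26, 17, 14 bp.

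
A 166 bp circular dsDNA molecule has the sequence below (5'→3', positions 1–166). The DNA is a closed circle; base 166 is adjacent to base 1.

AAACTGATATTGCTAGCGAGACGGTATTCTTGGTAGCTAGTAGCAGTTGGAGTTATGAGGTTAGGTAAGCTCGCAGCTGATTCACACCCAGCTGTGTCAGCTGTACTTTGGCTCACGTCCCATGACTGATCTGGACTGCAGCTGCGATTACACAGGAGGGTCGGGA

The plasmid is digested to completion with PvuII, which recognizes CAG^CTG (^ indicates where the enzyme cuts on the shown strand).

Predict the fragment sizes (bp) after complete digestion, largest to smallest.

101, 41, 15, 9 bp

PvuII sites (CAGCTG) start at positions 74, 89, 98, 139.
PvuII cuts after base 3 of each site, so after positions 76, 91, 100, 141.
Circular molecule, 4 cuts → 4 fragments:
  77–91 → 15 bp
  92–100 → 9 bp
  101–141 → 41 bp
  142–166 then 1–76 → 25 + 76 = 101 bp
Sorted largest to smallest: 101, 41, 15, 9 bp.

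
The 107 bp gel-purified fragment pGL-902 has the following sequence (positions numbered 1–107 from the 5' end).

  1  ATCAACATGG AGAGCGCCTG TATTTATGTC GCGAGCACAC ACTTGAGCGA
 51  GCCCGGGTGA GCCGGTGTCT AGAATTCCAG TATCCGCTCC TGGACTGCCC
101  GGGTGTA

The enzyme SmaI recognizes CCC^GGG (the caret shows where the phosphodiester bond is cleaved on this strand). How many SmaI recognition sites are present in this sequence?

2

CCCGGG occurs starting at positions 52, 98.
SmaI cuts at 2 sites.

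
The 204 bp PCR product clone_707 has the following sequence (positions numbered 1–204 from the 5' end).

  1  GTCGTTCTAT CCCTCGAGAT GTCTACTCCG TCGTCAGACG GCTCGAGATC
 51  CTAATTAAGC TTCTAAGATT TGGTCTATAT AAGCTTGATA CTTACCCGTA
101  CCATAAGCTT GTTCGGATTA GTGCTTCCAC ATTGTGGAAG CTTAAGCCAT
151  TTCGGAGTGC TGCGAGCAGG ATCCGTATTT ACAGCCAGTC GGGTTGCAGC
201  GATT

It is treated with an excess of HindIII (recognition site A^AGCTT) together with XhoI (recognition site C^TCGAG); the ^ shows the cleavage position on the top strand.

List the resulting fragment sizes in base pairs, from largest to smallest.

HindIII sites (AAGCTT) start at positions 57, 81, 105, 138.
HindIII cuts after the first base of each site, so after positions 57, 81, 105, 138.
XhoI sites (CTCGAG) start at positions 13, 42.
XhoI cuts after the first base of each site, so after positions 13, 42.
Combined cut positions: 13, 42, 57, 81, 105, 138.
Linear molecule, 6 cuts → 7 fragments:
  1–13 → 13 bp
  14–42 → 29 bp
  43–57 → 15 bp
  58–81 → 24 bp
  82–105 → 24 bp
  106–138 → 33 bp
  139–204 → 66 bp
Sorted largest to smallest: 66, 33, 29, 24, 24, 15, 13 bp.

66, 33, 29, 24, 24, 15, 13 bp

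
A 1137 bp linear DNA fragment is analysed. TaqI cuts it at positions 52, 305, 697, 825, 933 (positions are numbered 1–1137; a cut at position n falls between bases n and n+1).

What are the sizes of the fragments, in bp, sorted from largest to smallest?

392, 253, 204, 128, 108, 52 bp

Linear molecule, 5 cuts → 6 fragments:
  52 − 0 = 52 bp
  305 − 52 = 253 bp
  697 − 305 = 392 bp
  825 − 697 = 128 bp
  933 − 825 = 108 bp
  1137 − 933 = 204 bp
Sorted largest to smallest: 392, 253, 204, 128, 108, 52 bp.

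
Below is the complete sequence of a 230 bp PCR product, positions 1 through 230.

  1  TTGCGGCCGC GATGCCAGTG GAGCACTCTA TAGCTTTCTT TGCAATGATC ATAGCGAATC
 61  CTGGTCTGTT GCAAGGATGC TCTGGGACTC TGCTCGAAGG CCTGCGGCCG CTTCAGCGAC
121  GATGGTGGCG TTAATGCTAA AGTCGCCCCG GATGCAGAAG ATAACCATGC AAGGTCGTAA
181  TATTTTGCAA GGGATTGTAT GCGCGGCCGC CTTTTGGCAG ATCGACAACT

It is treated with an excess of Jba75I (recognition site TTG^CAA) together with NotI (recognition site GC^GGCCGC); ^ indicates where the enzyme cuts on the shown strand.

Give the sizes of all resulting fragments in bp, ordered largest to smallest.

Jba75I sites (TTGCAA) start at positions 40, 69, 185.
Jba75I cuts after base 3 of each site, so after positions 42, 71, 187.
NotI sites (GCGGCCGC) start at positions 3, 104, 203.
NotI cuts after base 2 of each site, so after positions 4, 105, 204.
Combined cut positions: 4, 42, 71, 105, 187, 204.
Linear molecule, 6 cuts → 7 fragments:
  1–4 → 4 bp
  5–42 → 38 bp
  43–71 → 29 bp
  72–105 → 34 bp
  106–187 → 82 bp
  188–204 → 17 bp
  205–230 → 26 bp
Sorted largest to smallest: 82, 38, 34, 29, 26, 17, 4 bp.

82, 38, 34, 29, 26, 17, 4 bp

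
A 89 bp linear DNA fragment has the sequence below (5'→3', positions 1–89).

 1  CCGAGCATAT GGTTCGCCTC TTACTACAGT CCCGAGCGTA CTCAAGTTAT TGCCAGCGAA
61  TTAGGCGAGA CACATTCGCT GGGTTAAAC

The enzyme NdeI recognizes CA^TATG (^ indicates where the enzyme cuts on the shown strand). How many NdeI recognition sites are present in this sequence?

CATATG occurs starting at position 6.
NdeI cuts at 1 site.

1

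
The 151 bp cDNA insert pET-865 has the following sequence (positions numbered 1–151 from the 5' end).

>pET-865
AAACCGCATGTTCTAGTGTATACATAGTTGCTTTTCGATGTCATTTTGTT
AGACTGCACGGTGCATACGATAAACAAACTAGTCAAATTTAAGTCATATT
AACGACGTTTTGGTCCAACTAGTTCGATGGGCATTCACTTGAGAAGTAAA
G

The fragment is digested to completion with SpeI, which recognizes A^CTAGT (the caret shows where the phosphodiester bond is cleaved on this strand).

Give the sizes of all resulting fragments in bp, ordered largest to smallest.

SpeI sites (ACTAGT) start at positions 78, 118.
SpeI cuts after the first base of each site, so after positions 78, 118.
Linear molecule, 2 cuts → 3 fragments:
  1–78 → 78 bp
  79–118 → 40 bp
  119–151 → 33 bp
Sorted largest to smallest: 78, 40, 33 bp.

78, 40, 33 bp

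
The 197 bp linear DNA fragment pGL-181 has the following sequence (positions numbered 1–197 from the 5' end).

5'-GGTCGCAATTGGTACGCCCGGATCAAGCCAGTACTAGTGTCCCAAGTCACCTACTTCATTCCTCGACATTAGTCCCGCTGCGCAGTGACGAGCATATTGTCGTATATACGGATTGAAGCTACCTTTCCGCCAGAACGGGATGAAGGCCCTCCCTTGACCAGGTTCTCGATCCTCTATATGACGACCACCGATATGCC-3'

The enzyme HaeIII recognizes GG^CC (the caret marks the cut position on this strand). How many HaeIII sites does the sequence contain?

1

GGCC occurs starting at position 145.
HaeIII cuts at 1 site.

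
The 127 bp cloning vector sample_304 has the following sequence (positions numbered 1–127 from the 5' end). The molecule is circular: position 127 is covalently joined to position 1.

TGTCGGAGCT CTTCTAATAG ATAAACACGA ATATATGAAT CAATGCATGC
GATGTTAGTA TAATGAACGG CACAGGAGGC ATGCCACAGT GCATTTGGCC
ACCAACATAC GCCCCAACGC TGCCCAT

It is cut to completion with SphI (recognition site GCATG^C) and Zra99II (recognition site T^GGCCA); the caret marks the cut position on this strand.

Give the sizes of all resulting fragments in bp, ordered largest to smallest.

80, 34, 13 bp

SphI sites (GCATGC) start at positions 45, 79.
SphI cuts after base 5 of each site (before the last base), so after positions 49, 83.
The Zra99II site (TGGCCA) starts at position 96.
Zra99II cuts after the first base of each site, so after position 96.
Combined cut positions: 49, 83, 96.
Circular molecule, 3 cuts → 3 fragments:
  50–83 → 34 bp
  84–96 → 13 bp
  97–127 then 1–49 → 31 + 49 = 80 bp
Sorted largest to smallest: 80, 34, 13 bp.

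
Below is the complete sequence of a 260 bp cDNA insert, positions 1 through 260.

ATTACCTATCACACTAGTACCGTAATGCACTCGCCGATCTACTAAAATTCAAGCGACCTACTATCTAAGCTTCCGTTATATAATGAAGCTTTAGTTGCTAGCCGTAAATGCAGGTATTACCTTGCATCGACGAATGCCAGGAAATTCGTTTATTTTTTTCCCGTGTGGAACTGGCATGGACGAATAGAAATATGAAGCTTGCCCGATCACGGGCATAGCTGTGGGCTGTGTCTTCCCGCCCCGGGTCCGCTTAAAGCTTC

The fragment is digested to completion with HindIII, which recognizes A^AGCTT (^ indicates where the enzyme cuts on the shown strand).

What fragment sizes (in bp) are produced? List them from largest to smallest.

HindIII sites (AAGCTT) start at positions 67, 86, 195, 254.
HindIII cuts after the first base of each site, so after positions 67, 86, 195, 254.
Linear molecule, 4 cuts → 5 fragments:
  1–67 → 67 bp
  68–86 → 19 bp
  87–195 → 109 bp
  196–254 → 59 bp
  255–260 → 6 bp
Sorted largest to smallest: 109, 67, 59, 19, 6 bp.

109, 67, 59, 19, 6 bp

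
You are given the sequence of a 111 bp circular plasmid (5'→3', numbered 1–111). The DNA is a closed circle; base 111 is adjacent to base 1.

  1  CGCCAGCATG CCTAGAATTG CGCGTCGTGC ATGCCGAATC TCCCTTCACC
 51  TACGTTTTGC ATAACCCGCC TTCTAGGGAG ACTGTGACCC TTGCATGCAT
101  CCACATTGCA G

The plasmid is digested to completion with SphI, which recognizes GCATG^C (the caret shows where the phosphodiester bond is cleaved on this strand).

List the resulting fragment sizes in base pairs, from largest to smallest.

64, 24, 23 bp

SphI sites (GCATGC) start at positions 6, 29, 93.
SphI cuts after base 5 of each site (before the last base), so after positions 10, 33, 97.
Circular molecule, 3 cuts → 3 fragments:
  11–33 → 23 bp
  34–97 → 64 bp
  98–111 then 1–10 → 14 + 10 = 24 bp
Sorted largest to smallest: 64, 24, 23 bp.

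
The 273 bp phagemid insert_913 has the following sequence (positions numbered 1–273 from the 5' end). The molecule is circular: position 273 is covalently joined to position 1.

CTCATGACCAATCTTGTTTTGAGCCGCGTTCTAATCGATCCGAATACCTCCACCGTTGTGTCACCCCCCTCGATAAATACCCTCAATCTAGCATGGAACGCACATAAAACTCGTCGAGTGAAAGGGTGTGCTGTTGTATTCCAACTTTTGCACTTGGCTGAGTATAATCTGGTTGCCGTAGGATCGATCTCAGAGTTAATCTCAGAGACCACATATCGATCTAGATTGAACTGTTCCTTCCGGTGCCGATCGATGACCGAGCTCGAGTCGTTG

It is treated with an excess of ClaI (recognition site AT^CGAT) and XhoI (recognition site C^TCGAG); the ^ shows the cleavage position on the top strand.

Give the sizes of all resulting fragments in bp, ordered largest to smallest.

ClaI sites (ATCGAT) start at positions 34, 183, 215, 249.
ClaI cuts after base 2 of each site, so after positions 35, 184, 216, 250.
The XhoI site (CTCGAG) starts at position 262.
XhoI cuts after the first base of each site, so after position 262.
Combined cut positions: 35, 184, 216, 250, 262.
Circular molecule, 5 cuts → 5 fragments:
  36–184 → 149 bp
  185–216 → 32 bp
  217–250 → 34 bp
  251–262 → 12 bp
  263–273 then 1–35 → 11 + 35 = 46 bp
Sorted largest to smallest: 149, 46, 34, 32, 12 bp.

149, 46, 34, 32, 12 bp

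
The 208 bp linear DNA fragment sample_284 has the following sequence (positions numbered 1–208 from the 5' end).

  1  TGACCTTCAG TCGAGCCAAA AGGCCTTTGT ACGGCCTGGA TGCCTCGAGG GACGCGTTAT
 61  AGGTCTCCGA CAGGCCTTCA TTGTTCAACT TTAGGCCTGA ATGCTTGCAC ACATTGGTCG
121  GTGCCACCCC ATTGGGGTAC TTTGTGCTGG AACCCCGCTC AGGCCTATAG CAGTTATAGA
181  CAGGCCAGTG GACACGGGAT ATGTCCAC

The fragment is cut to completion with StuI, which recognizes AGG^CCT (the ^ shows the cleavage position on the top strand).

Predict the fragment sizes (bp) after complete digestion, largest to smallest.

StuI sites (AGGCCT) start at positions 21, 72, 93, 161.
StuI cuts after base 3 of each site, so after positions 23, 74, 95, 163.
Linear molecule, 4 cuts → 5 fragments:
  1–23 → 23 bp
  24–74 → 51 bp
  75–95 → 21 bp
  96–163 → 68 bp
  164–208 → 45 bp
Sorted largest to smallest: 68, 51, 45, 23, 21 bp.

68, 51, 45, 23, 21 bp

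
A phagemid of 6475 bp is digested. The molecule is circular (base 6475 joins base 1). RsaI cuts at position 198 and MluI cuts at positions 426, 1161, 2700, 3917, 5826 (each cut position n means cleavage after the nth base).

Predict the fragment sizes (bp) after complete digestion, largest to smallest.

Combined cut positions (sorted): 198, 426, 1161, 2700, 3917, 5826.
Circular molecule, 6 cuts → 6 fragments:
  426 − 198 = 228 bp
  1161 − 426 = 735 bp
  2700 − 1161 = 1539 bp
  3917 − 2700 = 1217 bp
  5826 − 3917 = 1909 bp
  wrap: 6475 − 5826 + 198 = 847 bp
Sorted largest to smallest: 1909, 1539, 1217, 847, 735, 228 bp.

1909, 1539, 1217, 847, 735, 228 bp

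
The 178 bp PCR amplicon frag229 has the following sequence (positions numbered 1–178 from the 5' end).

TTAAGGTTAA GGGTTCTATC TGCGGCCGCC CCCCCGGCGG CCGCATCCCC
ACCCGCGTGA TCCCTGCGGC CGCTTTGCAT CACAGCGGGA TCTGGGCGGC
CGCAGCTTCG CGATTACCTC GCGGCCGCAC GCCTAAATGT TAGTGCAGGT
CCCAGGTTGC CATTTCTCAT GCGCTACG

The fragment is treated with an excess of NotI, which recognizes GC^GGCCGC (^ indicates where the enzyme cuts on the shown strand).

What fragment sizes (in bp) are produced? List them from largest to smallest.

56, 30, 29, 25, 23, 15 bp

NotI sites (GCGGCCGC) start at positions 22, 37, 66, 96, 121.
NotI cuts after base 2 of each site, so after positions 23, 38, 67, 97, 122.
Linear molecule, 5 cuts → 6 fragments:
  1–23 → 23 bp
  24–38 → 15 bp
  39–67 → 29 bp
  68–97 → 30 bp
  98–122 → 25 bp
  123–178 → 56 bp
Sorted largest to smallest: 56, 30, 29, 25, 23, 15 bp.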